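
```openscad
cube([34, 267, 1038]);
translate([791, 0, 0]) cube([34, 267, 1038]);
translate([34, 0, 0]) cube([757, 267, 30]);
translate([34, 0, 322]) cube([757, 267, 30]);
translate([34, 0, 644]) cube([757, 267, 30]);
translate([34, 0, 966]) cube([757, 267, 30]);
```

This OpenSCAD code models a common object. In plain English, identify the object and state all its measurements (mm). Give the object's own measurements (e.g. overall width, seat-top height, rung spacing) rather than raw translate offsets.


An open bookshelf. Two side panels, each 34 mm thick, 267 mm deep and 1038 mm tall, stand 825 mm apart (outside-to-outside). Between them sit 4 shelves, each 30 mm thick and 267 mm deep, spanning the full gap between the sides. The bottom shelf rests on the floor (its underside at z = 0) and the clear gap between one shelf's top and the next shelf's underside is 292 mm.


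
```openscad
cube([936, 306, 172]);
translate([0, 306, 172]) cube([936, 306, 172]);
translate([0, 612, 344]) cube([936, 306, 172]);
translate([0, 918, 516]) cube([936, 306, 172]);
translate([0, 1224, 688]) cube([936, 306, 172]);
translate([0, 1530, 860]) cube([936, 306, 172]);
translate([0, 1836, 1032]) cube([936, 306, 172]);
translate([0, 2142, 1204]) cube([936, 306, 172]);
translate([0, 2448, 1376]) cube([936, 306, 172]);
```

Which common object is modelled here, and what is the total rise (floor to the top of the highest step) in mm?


A staircase. The total rise is 1548 mm.

9 identical blocks, each offset up and back from the previous — a staircase. Each step is 172 mm tall and there are 9 of them, so the total rise is 9 × 172 = 1548 mm.


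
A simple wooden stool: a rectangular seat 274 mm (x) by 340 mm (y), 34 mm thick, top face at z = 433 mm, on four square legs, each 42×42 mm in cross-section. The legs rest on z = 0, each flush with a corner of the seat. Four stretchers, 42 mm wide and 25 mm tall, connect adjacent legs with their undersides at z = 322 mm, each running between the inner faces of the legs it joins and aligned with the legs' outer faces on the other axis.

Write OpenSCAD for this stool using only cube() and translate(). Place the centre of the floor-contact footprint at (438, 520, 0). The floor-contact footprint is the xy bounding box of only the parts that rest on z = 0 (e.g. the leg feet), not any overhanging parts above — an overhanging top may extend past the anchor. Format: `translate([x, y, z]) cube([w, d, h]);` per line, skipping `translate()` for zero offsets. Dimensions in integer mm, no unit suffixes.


// leg_h = 433 - 34 = 399
// stretcher span = 274 - 2*42 = 190
translate([301, 350, 399]) cube([274, 340, 34]);
translate([301, 350, 0]) cube([42, 42, 399]);
translate([533, 350, 0]) cube([42, 42, 399]);
translate([301, 648, 0]) cube([42, 42, 399]);
translate([533, 648, 0]) cube([42, 42, 399]);
translate([343, 350, 322]) cube([190, 42, 25]);
translate([343, 648, 322]) cube([190, 42, 25]);
translate([301, 392, 322]) cube([42, 256, 25]);
translate([533, 392, 322]) cube([42, 256, 25]);


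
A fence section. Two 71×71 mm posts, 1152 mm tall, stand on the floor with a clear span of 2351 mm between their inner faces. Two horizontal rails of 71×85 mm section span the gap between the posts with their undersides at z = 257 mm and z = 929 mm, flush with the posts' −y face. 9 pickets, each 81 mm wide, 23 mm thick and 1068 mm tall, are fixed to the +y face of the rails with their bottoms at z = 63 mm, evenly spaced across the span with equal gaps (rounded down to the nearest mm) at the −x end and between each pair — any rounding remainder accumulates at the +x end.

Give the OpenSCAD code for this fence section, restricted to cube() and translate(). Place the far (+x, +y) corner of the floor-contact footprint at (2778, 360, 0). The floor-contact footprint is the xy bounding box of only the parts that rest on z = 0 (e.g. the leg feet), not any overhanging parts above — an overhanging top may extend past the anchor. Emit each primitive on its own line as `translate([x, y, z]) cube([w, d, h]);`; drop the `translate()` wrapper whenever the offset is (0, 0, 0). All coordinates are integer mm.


translate([285, 289, 0]) cube([71, 71, 1152]);
translate([2707, 289, 0]) cube([71, 71, 1152]);
translate([356, 289, 257]) cube([2351, 71, 85]);
translate([356, 289, 929]) cube([2351, 71, 85]);
translate([518, 360, 63]) cube([81, 23, 1068]);
translate([761, 360, 63]) cube([81, 23, 1068]);
translate([1004, 360, 63]) cube([81, 23, 1068]);
translate([1247, 360, 63]) cube([81, 23, 1068]);
translate([1490, 360, 63]) cube([81, 23, 1068]);
translate([1733, 360, 63]) cube([81, 23, 1068]);
translate([1976, 360, 63]) cube([81, 23, 1068]);
translate([2219, 360, 63]) cube([81, 23, 1068]);
translate([2462, 360, 63]) cube([81, 23, 1068]);


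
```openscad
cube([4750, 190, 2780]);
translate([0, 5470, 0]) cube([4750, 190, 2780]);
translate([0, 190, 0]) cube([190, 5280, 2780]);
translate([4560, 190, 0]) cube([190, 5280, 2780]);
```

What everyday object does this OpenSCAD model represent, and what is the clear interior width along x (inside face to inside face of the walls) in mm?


A house (or room) frame. The interior width is 4370 mm.

Four 2780 mm walls enclosing a rectangle with no floor or roof — a room or house frame. Outside width is 4750 mm and wall thickness is 190 mm, so the interior width is 4750 − 2 × 190 = 4370 mm.


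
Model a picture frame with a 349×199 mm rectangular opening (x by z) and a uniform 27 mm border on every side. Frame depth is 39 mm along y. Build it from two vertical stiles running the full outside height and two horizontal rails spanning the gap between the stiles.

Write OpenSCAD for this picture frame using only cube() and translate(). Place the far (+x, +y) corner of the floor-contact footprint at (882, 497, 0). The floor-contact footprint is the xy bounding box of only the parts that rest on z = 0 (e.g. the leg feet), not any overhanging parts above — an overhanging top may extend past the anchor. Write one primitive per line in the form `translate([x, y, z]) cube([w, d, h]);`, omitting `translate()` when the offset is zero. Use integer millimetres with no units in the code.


translate([479, 458, 0]) cube([27, 39, 253]);
translate([855, 458, 0]) cube([27, 39, 253]);
translate([506, 458, 0]) cube([349, 39, 27]);
translate([506, 458, 226]) cube([349, 39, 27]);


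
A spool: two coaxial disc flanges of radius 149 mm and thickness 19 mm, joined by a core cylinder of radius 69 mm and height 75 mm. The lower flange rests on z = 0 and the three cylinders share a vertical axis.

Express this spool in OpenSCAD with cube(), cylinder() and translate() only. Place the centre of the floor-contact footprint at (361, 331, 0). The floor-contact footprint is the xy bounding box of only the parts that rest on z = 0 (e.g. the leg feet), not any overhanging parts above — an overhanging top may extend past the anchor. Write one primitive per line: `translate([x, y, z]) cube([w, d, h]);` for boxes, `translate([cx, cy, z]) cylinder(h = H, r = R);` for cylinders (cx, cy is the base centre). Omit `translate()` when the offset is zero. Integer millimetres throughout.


translate([361, 331, 0]) cylinder(h = 19, r = 149);
translate([361, 331, 19]) cylinder(h = 75, r = 69);
translate([361, 331, 94]) cylinder(h = 19, r = 149);


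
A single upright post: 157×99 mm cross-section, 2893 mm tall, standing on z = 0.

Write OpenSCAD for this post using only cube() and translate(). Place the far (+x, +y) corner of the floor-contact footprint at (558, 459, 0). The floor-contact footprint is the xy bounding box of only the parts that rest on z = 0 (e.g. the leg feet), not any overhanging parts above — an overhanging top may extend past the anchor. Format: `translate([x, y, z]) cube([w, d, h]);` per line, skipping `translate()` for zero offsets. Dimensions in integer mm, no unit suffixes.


translate([401, 360, 0]) cube([157, 99, 2893]);


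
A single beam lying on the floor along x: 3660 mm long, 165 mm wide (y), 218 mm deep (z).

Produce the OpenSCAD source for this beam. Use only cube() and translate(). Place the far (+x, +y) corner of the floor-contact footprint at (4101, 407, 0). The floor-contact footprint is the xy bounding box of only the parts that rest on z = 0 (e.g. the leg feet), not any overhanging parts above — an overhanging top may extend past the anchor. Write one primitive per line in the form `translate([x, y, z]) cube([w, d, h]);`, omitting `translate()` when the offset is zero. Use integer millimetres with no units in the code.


translate([441, 242, 0]) cube([3660, 165, 218]);


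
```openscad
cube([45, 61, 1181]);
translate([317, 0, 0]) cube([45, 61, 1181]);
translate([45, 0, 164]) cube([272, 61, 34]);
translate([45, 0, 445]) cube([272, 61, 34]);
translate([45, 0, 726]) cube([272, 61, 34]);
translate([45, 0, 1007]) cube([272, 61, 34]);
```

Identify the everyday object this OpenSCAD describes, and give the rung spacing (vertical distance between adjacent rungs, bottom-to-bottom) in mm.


A ladder. The rung spacing is 281 mm.

Two tall 45×61 posts with 4 short bars between them — a ladder. Adjacent rungs sit at z = 164 and z = 445, so the spacing is 445 − 164 = 281 mm.


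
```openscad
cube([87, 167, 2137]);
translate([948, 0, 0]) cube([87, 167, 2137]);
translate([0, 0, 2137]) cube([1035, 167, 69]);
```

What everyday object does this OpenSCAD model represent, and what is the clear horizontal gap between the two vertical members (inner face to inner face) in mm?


A door frame. The clear opening width is 861 mm.

Two 2137 mm tall posts with a header on top — a door frame. The left jamb is 87 mm wide at x = 0; the right jamb starts at x = 948. The clear opening is 948 − 87 = 861 mm.


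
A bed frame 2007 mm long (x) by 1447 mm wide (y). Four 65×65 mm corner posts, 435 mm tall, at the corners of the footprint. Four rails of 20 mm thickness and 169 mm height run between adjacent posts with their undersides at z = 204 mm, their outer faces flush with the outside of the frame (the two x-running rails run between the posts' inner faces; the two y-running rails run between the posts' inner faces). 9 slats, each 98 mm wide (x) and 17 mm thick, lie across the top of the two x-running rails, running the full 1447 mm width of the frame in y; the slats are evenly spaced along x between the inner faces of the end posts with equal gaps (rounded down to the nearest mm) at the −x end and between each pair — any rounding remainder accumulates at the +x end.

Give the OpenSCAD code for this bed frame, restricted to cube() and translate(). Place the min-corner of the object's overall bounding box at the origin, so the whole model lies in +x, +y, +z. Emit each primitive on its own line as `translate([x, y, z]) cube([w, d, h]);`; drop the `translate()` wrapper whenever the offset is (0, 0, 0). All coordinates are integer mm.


cube([65, 65, 435]);
translate([0, 1382, 0]) cube([65, 65, 435]);
translate([1942, 0, 0]) cube([65, 65, 435]);
translate([1942, 1382, 0]) cube([65, 65, 435]);
translate([65, 0, 204]) cube([1877, 20, 169]);
translate([65, 1427, 204]) cube([1877, 20, 169]);
translate([0, 65, 204]) cube([20, 1317, 169]);
translate([1987, 65, 204]) cube([20, 1317, 169]);
translate([164, 0, 373]) cube([98, 1447, 17]);
translate([361, 0, 373]) cube([98, 1447, 17]);
translate([558, 0, 373]) cube([98, 1447, 17]);
translate([755, 0, 373]) cube([98, 1447, 17]);
translate([952, 0, 373]) cube([98, 1447, 17]);
translate([1149, 0, 373]) cube([98, 1447, 17]);
translate([1346, 0, 373]) cube([98, 1447, 17]);
translate([1543, 0, 373]) cube([98, 1447, 17]);
translate([1740, 0, 373]) cube([98, 1447, 17]);


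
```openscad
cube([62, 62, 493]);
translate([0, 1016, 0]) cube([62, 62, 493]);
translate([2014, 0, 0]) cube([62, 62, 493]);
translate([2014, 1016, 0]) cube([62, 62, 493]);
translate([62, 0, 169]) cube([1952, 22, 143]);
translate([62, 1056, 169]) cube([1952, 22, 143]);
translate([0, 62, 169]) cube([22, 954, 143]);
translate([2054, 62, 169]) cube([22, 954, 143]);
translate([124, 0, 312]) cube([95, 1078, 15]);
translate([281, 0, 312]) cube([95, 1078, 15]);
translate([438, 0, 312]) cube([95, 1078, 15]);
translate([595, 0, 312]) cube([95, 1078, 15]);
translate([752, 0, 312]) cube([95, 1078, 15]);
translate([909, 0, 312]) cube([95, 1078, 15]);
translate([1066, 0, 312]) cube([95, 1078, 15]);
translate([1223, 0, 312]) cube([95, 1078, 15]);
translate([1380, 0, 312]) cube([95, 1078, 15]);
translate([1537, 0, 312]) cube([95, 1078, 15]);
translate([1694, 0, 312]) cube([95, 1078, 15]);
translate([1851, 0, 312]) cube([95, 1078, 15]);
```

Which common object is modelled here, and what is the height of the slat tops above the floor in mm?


A bed frame. The slat-top height is 327 mm.

Four posts, four rails, and a row of slats — a bed frame. Slats sit on the rails at z = 169 + 143 = 312; with slat thickness 15, the top is 327 mm.


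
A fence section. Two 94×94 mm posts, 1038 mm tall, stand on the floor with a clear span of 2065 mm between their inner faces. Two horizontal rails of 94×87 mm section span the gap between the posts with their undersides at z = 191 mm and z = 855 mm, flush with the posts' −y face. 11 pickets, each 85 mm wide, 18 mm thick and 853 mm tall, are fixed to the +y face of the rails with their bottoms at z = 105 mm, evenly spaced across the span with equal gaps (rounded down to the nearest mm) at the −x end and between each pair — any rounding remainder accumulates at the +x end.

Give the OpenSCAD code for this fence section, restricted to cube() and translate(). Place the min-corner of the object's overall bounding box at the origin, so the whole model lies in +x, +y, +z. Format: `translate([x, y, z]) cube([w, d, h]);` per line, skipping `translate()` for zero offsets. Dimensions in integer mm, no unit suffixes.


cube([94, 94, 1038]);
translate([2159, 0, 0]) cube([94, 94, 1038]);
translate([94, 0, 191]) cube([2065, 94, 87]);
translate([94, 0, 855]) cube([2065, 94, 87]);
translate([188, 94, 105]) cube([85, 18, 853]);
translate([367, 94, 105]) cube([85, 18, 853]);
translate([546, 94, 105]) cube([85, 18, 853]);
translate([725, 94, 105]) cube([85, 18, 853]);
translate([904, 94, 105]) cube([85, 18, 853]);
translate([1083, 94, 105]) cube([85, 18, 853]);
translate([1262, 94, 105]) cube([85, 18, 853]);
translate([1441, 94, 105]) cube([85, 18, 853]);
translate([1620, 94, 105]) cube([85, 18, 853]);
translate([1799, 94, 105]) cube([85, 18, 853]);
translate([1978, 94, 105]) cube([85, 18, 853]);


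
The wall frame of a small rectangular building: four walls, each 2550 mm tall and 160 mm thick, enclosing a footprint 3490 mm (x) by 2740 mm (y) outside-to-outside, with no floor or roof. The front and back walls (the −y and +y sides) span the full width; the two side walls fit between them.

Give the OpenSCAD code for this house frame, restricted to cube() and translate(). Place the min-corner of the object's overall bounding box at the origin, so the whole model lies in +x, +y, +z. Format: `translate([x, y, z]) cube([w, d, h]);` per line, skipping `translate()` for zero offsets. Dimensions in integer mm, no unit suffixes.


cube([3490, 160, 2550]);
translate([0, 2580, 0]) cube([3490, 160, 2550]);
translate([0, 160, 0]) cube([160, 2420, 2550]);
translate([3330, 160, 0]) cube([160, 2420, 2550]);


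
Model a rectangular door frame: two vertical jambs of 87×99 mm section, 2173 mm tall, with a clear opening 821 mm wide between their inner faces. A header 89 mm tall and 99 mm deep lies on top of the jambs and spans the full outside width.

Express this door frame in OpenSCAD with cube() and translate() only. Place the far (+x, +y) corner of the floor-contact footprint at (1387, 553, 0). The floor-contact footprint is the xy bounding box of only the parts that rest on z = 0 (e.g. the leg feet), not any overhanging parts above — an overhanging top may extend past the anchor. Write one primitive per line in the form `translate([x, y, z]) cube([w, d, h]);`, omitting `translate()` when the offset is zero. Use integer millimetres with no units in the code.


translate([392, 454, 0]) cube([87, 99, 2173]);
translate([1300, 454, 0]) cube([87, 99, 2173]);
translate([392, 454, 2173]) cube([995, 99, 89]);


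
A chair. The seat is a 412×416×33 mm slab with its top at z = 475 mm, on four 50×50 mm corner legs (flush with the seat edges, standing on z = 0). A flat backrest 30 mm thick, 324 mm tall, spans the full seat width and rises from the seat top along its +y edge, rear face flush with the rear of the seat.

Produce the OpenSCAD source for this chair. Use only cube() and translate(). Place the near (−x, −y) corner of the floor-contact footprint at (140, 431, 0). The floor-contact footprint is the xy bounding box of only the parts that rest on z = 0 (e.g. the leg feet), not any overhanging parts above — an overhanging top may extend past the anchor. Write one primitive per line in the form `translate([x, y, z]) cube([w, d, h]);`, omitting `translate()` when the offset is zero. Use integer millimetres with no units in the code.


translate([140, 431, 442]) cube([412, 416, 33]);
translate([140, 431, 0]) cube([50, 50, 442]);
translate([502, 431, 0]) cube([50, 50, 442]);
translate([140, 797, 0]) cube([50, 50, 442]);
translate([502, 797, 0]) cube([50, 50, 442]);
translate([140, 817, 475]) cube([412, 30, 324]);


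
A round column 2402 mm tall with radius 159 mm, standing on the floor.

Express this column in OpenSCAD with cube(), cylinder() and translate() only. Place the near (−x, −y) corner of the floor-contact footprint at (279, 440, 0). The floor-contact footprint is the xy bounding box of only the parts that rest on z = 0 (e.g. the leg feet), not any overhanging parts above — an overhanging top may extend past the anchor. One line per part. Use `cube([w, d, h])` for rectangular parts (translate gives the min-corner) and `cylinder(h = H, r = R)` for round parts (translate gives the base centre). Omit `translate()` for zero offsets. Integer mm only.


translate([438, 599, 0]) cylinder(h = 2402, r = 159);


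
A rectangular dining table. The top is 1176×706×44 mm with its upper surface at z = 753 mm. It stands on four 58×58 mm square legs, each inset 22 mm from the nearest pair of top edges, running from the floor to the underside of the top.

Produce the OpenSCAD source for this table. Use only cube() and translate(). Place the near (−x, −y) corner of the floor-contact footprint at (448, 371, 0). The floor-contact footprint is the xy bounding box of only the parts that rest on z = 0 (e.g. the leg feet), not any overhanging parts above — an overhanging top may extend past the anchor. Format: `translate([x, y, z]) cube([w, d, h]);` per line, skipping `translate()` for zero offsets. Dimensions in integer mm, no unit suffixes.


// leg_h = 753 - 44 = 709
translate([426, 349, 709]) cube([1176, 706, 44]);
translate([448, 371, 0]) cube([58, 58, 709]);
translate([1522, 371, 0]) cube([58, 58, 709]);
translate([448, 975, 0]) cube([58, 58, 709]);
translate([1522, 975, 0]) cube([58, 58, 709]);


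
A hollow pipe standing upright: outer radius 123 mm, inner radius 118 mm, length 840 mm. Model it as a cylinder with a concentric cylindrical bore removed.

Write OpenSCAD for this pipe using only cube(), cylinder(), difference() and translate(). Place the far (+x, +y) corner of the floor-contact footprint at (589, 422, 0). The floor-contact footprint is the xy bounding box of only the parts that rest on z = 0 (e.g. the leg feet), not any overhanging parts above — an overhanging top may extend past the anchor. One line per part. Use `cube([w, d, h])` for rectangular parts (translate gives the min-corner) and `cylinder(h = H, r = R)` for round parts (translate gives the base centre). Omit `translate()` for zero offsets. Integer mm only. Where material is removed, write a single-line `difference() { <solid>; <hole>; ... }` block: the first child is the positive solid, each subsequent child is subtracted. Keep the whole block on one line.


difference() { translate([466, 299, 0]) cylinder(h = 840, r = 123); translate([466, 299, 0]) cylinder(h = 840, r = 118); }


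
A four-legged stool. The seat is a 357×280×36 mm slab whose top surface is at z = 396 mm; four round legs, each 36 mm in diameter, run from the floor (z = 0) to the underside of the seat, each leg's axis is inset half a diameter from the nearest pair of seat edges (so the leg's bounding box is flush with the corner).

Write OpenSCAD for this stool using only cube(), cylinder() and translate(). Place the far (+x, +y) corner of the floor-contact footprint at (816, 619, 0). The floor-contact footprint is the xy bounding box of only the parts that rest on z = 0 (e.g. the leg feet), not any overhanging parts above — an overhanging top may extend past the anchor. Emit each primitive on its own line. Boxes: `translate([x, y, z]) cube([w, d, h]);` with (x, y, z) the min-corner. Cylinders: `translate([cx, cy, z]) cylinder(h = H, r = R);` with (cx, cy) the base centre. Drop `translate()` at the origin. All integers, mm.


// leg_h = 396 - 36 = 360
translate([459, 339, 360]) cube([357, 280, 36]);
translate([477, 357, 0]) cylinder(h = 360, r = 18);
translate([798, 357, 0]) cylinder(h = 360, r = 18);
translate([477, 601, 0]) cylinder(h = 360, r = 18);
translate([798, 601, 0]) cylinder(h = 360, r = 18);


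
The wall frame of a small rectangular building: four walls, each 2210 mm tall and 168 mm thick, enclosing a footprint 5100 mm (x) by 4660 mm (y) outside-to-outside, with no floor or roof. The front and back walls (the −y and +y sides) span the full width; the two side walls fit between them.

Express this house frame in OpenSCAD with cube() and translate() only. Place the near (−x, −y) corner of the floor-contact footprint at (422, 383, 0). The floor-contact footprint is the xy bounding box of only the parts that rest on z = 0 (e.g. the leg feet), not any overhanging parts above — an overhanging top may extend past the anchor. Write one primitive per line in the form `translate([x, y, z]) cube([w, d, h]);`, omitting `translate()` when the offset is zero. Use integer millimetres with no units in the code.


translate([422, 383, 0]) cube([5100, 168, 2210]);
translate([422, 4875, 0]) cube([5100, 168, 2210]);
translate([422, 551, 0]) cube([168, 4324, 2210]);
translate([5354, 551, 0]) cube([168, 4324, 2210]);


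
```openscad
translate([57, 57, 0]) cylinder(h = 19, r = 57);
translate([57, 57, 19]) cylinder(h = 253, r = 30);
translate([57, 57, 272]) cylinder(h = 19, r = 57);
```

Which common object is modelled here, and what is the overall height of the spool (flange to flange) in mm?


A spool. The overall height is 291 mm.

Three coaxial cylinders, large–small–large — a spool. Two 19 mm flanges and a 253 mm core give 19 + 253 + 19 = 291 mm.


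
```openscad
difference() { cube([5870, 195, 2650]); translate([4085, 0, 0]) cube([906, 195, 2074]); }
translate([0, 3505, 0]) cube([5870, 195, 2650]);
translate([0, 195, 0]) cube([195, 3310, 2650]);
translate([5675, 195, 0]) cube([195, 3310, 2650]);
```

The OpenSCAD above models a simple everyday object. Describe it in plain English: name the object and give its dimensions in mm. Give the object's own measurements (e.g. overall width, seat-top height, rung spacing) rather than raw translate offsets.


A single room: four walls, each 2650 mm tall and 195 mm thick, enclosing an outside footprint 5870×3700 mm (x × y), no floor or roof. The front and back walls (−y and +y sides) run the full x-width; the side walls fit between their inner faces. A door opening 906 mm wide and 2074 mm tall is cut through the front wall from the floor up, its −x edge 4085 mm from the wall's −x end.


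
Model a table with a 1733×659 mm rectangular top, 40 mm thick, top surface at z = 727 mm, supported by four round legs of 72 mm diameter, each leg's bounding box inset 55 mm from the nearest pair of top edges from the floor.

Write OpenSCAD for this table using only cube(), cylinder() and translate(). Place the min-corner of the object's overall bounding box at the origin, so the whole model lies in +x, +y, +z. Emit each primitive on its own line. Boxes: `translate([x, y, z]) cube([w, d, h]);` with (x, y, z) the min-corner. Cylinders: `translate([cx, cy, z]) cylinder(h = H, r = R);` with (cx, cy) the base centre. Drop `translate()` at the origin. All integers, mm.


// leg_h = 727 - 40 = 687
translate([0, 0, 687]) cube([1733, 659, 40]);
translate([91, 91, 0]) cylinder(h = 687, r = 36);
translate([1642, 91, 0]) cylinder(h = 687, r = 36);
translate([91, 568, 0]) cylinder(h = 687, r = 36);
translate([1642, 568, 0]) cylinder(h = 687, r = 36);


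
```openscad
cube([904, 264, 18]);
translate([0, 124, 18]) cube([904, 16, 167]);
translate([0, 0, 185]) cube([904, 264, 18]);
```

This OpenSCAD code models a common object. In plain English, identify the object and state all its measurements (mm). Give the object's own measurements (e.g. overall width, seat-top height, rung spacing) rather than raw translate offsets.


An I-beam lying along x, 904 mm long. Overall section height 203 mm. Two flanges 264 mm wide (y) and 18 mm thick, one on the floor and one at the top; a web 16 mm thick runs between them, centred on the flange width.


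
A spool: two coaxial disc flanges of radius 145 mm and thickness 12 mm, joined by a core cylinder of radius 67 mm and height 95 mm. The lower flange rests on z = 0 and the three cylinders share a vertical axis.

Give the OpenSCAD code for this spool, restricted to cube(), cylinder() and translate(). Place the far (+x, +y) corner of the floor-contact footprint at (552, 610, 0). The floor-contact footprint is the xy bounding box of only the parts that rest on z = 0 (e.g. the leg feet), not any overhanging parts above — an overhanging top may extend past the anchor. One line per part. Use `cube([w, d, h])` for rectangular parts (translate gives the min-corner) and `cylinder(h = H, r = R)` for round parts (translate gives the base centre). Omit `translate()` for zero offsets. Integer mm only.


translate([407, 465, 0]) cylinder(h = 12, r = 145);
translate([407, 465, 12]) cylinder(h = 95, r = 67);
translate([407, 465, 107]) cylinder(h = 12, r = 145);


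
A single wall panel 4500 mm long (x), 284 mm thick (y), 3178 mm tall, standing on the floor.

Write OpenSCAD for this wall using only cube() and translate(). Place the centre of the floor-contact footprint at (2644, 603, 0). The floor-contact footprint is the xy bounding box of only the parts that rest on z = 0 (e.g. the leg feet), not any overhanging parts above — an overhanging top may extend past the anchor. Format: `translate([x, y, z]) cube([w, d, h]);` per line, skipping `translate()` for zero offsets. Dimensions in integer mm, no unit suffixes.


translate([394, 461, 0]) cube([4500, 284, 3178]);


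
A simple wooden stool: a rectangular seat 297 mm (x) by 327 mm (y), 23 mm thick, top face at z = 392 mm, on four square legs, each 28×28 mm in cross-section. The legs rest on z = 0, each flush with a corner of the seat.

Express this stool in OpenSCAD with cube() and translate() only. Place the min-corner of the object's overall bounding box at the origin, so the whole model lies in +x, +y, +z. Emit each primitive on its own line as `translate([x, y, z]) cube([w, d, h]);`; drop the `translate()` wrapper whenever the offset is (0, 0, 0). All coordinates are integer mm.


// leg_h = 392 - 23 = 369
translate([0, 0, 369]) cube([297, 327, 23]);
cube([28, 28, 369]);
translate([269, 0, 0]) cube([28, 28, 369]);
translate([0, 299, 0]) cube([28, 28, 369]);
translate([269, 299, 0]) cube([28, 28, 369]);


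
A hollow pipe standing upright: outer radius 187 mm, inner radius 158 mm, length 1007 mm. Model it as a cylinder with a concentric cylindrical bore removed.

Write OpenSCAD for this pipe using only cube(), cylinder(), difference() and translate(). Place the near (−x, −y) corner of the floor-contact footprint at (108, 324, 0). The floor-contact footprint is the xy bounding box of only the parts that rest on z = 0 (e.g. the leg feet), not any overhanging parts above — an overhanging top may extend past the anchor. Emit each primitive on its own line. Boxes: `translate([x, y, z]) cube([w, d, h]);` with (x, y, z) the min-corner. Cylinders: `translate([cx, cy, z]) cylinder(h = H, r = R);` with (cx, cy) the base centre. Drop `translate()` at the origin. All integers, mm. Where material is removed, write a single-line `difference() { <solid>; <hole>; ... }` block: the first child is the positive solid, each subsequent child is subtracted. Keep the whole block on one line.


difference() { translate([295, 511, 0]) cylinder(h = 1007, r = 187); translate([295, 511, 0]) cylinder(h = 1007, r = 158); }


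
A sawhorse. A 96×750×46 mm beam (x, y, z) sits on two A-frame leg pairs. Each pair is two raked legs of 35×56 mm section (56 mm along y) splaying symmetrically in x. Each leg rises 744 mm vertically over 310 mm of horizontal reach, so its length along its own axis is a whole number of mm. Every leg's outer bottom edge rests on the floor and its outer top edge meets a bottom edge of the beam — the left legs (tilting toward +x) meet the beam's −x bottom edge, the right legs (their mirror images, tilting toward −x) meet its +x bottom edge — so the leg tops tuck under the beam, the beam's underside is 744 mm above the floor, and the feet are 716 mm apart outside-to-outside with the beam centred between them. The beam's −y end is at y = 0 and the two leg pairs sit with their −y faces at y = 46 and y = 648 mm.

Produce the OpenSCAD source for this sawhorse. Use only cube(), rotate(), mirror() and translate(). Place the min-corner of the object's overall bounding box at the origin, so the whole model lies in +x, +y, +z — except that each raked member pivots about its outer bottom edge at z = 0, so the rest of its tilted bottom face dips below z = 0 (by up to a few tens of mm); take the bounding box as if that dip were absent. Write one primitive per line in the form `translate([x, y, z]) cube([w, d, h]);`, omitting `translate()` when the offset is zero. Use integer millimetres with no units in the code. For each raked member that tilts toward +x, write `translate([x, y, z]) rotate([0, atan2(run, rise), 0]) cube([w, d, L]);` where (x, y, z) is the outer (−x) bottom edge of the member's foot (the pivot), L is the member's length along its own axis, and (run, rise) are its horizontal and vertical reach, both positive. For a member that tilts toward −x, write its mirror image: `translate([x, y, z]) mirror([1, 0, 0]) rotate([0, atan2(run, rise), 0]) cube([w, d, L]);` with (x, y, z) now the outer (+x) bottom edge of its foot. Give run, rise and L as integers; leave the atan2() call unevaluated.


translate([310, 0, 744]) cube([96, 750, 46]);
translate([0, 46, 0]) rotate([0, atan2(310, 744), 0]) cube([35, 56, 806]);
translate([716, 46, 0]) mirror([1, 0, 0]) rotate([0, atan2(310, 744), 0]) cube([35, 56, 806]);
translate([0, 648, 0]) rotate([0, atan2(310, 744), 0]) cube([35, 56, 806]);
translate([716, 648, 0]) mirror([1, 0, 0]) rotate([0, atan2(310, 744), 0]) cube([35, 56, 806]);


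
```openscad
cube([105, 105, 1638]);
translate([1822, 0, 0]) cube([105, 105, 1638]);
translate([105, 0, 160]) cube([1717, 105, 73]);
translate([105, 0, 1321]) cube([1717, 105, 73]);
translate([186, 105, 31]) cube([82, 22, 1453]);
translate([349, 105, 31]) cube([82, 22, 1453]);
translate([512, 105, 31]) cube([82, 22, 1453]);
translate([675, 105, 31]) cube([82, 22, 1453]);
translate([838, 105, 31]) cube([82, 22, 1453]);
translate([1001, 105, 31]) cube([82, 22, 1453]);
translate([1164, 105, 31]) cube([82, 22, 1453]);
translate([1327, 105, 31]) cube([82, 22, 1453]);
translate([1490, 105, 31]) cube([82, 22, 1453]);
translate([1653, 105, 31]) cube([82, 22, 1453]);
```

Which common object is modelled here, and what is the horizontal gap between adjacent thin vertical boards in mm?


A fence section. The picket gap is 81 mm.

Two posts, two rails, 10 pickets — a fence section. Span 1717 mm holds 10 pickets of 82 mm with 11 equal gaps: ⌊(1717 − 10·82) / 11⌋ = 81 mm.


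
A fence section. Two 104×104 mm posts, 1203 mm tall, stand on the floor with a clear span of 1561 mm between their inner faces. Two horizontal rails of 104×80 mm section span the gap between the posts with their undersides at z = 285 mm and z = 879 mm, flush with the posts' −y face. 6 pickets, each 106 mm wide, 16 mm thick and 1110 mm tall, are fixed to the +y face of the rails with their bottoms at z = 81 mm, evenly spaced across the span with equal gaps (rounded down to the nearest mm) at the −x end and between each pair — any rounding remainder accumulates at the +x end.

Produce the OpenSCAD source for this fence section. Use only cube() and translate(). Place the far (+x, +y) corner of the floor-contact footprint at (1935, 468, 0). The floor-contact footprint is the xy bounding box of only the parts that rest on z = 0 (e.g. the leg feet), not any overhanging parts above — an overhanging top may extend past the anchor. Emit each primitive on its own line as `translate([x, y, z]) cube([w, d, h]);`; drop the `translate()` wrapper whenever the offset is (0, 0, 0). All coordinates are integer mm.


translate([166, 364, 0]) cube([104, 104, 1203]);
translate([1831, 364, 0]) cube([104, 104, 1203]);
translate([270, 364, 285]) cube([1561, 104, 80]);
translate([270, 364, 879]) cube([1561, 104, 80]);
translate([402, 468, 81]) cube([106, 16, 1110]);
translate([640, 468, 81]) cube([106, 16, 1110]);
translate([878, 468, 81]) cube([106, 16, 1110]);
translate([1116, 468, 81]) cube([106, 16, 1110]);
translate([1354, 468, 81]) cube([106, 16, 1110]);
translate([1592, 468, 81]) cube([106, 16, 1110]);


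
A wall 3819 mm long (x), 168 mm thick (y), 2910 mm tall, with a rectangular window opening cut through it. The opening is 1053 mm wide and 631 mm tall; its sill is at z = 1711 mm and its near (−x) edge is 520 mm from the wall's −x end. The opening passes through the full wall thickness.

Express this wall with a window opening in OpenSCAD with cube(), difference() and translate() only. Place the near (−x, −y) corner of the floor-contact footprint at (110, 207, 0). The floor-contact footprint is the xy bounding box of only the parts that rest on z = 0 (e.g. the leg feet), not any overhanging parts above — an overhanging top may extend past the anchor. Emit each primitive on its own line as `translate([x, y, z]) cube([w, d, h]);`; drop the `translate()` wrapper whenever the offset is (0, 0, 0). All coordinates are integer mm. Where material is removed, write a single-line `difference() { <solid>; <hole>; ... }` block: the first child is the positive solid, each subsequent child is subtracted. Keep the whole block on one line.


difference() { translate([110, 207, 0]) cube([3819, 168, 2910]); translate([630, 207, 1711]) cube([1053, 168, 631]); }


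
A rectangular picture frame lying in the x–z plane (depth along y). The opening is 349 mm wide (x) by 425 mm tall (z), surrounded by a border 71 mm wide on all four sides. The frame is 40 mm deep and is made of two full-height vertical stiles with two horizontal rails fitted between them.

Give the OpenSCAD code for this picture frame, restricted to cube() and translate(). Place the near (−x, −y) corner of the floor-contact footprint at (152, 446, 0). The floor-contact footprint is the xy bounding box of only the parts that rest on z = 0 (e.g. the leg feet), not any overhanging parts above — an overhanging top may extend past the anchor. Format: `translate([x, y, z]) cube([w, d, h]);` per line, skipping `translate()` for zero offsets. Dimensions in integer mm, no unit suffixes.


translate([152, 446, 0]) cube([71, 40, 567]);
translate([572, 446, 0]) cube([71, 40, 567]);
translate([223, 446, 0]) cube([349, 40, 71]);
translate([223, 446, 496]) cube([349, 40, 71]);


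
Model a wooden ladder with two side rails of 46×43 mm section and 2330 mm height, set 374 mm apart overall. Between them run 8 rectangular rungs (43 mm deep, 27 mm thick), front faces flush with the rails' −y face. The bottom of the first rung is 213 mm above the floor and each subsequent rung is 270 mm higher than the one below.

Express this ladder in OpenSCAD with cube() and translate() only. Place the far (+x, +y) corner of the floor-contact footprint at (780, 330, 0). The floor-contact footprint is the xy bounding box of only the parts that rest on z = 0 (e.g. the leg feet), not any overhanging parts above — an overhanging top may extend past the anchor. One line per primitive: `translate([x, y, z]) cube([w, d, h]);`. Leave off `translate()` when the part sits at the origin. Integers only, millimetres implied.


translate([406, 287, 0]) cube([46, 43, 2330]);
translate([734, 287, 0]) cube([46, 43, 2330]);
translate([452, 287, 213]) cube([282, 43, 27]);
translate([452, 287, 483]) cube([282, 43, 27]);
translate([452, 287, 753]) cube([282, 43, 27]);
translate([452, 287, 1023]) cube([282, 43, 27]);
translate([452, 287, 1293]) cube([282, 43, 27]);
translate([452, 287, 1563]) cube([282, 43, 27]);
translate([452, 287, 1833]) cube([282, 43, 27]);
translate([452, 287, 2103]) cube([282, 43, 27]);


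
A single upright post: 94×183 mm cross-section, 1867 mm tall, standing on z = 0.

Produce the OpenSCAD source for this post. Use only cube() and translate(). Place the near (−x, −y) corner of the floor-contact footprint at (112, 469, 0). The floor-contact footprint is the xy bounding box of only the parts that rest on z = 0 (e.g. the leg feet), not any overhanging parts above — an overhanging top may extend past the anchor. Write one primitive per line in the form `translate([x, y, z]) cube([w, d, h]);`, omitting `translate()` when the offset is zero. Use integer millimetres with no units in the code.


translate([112, 469, 0]) cube([94, 183, 1867]);


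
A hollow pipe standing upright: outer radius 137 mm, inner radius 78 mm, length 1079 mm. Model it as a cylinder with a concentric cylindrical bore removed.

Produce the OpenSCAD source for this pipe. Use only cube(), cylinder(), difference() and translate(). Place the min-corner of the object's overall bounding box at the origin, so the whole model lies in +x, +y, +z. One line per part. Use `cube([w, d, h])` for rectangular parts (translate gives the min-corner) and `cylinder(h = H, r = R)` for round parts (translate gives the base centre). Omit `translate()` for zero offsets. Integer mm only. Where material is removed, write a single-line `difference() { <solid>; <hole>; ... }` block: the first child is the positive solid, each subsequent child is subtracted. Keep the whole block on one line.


difference() { translate([137, 137, 0]) cylinder(h = 1079, r = 137); translate([137, 137, 0]) cylinder(h = 1079, r = 78); }


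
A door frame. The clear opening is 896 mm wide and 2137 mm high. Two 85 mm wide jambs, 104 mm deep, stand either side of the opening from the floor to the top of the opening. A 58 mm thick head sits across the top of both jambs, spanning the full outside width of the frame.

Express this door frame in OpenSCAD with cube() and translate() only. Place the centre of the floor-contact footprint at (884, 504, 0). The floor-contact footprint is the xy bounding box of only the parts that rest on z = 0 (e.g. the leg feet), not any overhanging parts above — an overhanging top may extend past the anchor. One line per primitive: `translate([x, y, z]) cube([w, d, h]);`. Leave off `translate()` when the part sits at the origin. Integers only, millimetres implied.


translate([351, 452, 0]) cube([85, 104, 2137]);
translate([1332, 452, 0]) cube([85, 104, 2137]);
translate([351, 452, 2137]) cube([1066, 104, 58]);


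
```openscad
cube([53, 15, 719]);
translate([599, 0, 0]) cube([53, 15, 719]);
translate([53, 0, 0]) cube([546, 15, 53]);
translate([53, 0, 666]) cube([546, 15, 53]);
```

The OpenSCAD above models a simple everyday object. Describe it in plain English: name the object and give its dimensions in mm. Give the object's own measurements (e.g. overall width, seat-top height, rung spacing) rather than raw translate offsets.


A rectangular picture frame lying in the x–z plane (depth along y). The opening is 546 mm wide (x) by 613 mm tall (z), surrounded by a border 53 mm wide on all four sides. The frame is 15 mm deep and is made of two full-height vertical stiles with two horizontal rails fitted between them.
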